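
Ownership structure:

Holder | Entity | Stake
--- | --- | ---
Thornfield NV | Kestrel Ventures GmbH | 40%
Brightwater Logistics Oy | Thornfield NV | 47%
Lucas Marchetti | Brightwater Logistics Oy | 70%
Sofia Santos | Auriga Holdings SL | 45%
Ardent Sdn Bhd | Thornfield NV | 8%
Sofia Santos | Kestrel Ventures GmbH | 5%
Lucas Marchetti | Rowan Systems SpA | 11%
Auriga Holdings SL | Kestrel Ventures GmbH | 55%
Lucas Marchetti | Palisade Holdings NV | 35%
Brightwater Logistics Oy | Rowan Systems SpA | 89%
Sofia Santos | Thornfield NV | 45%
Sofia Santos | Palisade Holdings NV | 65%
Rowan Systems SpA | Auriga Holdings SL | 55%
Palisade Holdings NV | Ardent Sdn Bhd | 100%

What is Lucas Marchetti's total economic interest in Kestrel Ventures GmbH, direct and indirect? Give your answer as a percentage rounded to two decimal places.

36.45%

Lucas reaches Kestrel along 4 paths.
Via Brightwater → Thornfield: 70% × 47% × 40% = 13.16%.
Via Palisade → Ardent → Thornfield: 35% × 100% × 8% × 40% = 1.12%.
Via Rowan → Auriga: 11% × 55% × 55% = 3.3275%.
Via Brightwater → Rowan → Auriga: 70% × 89% × 55% × 55% = 18.84575%.
Total: 13.16% + 1.12% + 3.3275% + 18.84575% = 36.45325%.
Rounded: 36.45%.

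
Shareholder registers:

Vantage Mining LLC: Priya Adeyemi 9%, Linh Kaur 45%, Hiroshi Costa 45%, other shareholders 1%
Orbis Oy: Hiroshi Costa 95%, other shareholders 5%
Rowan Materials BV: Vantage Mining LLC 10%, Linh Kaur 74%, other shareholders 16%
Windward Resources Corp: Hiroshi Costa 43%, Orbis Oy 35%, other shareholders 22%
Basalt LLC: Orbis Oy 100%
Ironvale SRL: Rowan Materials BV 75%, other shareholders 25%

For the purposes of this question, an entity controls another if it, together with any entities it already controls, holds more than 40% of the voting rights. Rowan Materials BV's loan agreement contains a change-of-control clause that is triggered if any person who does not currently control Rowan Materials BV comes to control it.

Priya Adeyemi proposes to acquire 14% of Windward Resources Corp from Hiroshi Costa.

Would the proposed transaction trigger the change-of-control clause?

The purchase adds only to Priya's holdings (Hiroshi's stake shrinks), so Priya is the only person who could newly come to control Rowan.
Priya's largest direct stake is 9% in Vantage, which does not meet the threshold, so Priya controls no company.
Neither Priya nor any entity Priya controls holds any voting interest in Rowan.
So before the transaction, Priya does not control Rowan.
After the purchase, Priya holds 14% of Windward directly, and Hiroshi's stake falls to 29%.
Priya's side now holds 14% of Windward, not > 40%, so Priya still does not control Windward.
After the transaction, neither Priya nor any entity Priya controls holds a voting interest in Rowan, so Priya still does not control it.
No new person acquires control, so the clause is not triggered.

No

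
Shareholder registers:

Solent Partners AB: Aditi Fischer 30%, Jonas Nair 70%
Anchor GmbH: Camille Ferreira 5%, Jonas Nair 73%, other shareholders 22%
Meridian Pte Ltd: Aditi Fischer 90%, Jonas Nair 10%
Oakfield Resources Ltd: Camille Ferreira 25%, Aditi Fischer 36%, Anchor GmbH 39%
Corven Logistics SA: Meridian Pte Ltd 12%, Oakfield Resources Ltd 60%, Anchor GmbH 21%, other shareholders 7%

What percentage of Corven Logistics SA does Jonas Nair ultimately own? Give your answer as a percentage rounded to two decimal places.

33.61%

Jonas reaches Corven along 3 paths.
Via Meridian: 10% × 12% = 1.2%.
Via Anchor → Oakfield: 73% × 39% × 60% = 17.082%.
Via Anchor: 73% × 21% = 15.33%.
Total: 1.2% + 17.082% + 15.33% = 33.612%.
Rounded: 33.61%.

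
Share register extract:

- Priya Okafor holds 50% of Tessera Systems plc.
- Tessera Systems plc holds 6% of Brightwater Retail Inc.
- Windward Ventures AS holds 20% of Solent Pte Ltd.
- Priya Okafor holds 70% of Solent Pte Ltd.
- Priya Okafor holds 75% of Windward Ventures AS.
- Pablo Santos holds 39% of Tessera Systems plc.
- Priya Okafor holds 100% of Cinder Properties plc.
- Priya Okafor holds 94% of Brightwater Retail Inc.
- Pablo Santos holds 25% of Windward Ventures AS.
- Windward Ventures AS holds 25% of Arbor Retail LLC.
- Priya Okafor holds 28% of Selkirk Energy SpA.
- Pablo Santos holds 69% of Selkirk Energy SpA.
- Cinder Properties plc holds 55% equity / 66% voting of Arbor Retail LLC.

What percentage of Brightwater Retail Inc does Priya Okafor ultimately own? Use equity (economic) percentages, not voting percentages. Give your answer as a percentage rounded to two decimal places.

Priya reaches Brightwater along 2 paths.
Direct stake: 94% = 94%.
Via Tessera: 50% × 6% = 3%.
Total: 94% + 3% = 97%.
Rounded: 97.00%.

97.00%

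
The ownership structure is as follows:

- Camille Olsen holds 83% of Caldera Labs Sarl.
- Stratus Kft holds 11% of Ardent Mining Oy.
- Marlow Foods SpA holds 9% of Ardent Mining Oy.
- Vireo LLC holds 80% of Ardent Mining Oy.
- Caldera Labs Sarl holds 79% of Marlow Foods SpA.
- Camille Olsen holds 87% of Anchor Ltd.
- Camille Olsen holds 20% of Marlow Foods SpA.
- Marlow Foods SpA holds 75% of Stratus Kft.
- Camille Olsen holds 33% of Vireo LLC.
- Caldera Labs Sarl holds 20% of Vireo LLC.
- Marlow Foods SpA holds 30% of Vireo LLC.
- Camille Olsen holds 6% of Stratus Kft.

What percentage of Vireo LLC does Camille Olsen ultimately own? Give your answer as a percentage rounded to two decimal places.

Camille reaches Vireo along 4 paths.
Direct stake: 33% = 33%.
Via Caldera → Marlow: 83% × 79% × 30% = 19.671%.
Via Marlow: 20% × 30% = 6%.
Via Caldera: 83% × 20% = 16.6%.
Total: 33% + 19.671% + 6% + 16.6% = 75.271%.
Rounded: 75.27%.

75.27%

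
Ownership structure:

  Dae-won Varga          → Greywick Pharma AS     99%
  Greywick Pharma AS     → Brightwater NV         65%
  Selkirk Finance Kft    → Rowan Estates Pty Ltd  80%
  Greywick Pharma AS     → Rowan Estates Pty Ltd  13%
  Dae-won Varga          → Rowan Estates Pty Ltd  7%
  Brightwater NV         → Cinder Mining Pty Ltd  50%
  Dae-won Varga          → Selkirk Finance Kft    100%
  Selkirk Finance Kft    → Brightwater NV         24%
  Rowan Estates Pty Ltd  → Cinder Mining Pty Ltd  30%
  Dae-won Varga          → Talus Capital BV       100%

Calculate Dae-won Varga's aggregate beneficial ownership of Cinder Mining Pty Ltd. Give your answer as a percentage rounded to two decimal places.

Dae-won reaches Cinder along 5 paths.
Via Selkirk → Brightwater: 100% × 24% × 50% = 12%.
Via Greywick → Brightwater: 99% × 65% × 50% = 32.175%.
Via Greywick → Rowan: 99% × 13% × 30% = 3.861%.
Via Rowan: 7% × 30% = 2.1%.
Via Selkirk → Rowan: 100% × 80% × 30% = 24%.
Total: 12% + 32.175% + 3.861% + 2.1% + 24% = 74.136%.
Rounded: 74.14%.

74.14%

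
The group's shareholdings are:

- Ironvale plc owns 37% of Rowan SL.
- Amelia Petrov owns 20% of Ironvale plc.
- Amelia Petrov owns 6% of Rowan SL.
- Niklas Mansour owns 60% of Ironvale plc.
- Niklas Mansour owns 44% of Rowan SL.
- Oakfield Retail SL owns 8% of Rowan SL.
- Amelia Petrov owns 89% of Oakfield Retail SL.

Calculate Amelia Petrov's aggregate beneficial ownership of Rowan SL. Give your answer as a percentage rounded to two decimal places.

20.52%

Amelia reaches Rowan along 3 paths.
Direct stake: 6% = 6%.
Via Ironvale: 20% × 37% = 7.4%.
Via Oakfield: 89% × 8% = 7.12%.
Total: 6% + 7.4% + 7.12% = 20.52%.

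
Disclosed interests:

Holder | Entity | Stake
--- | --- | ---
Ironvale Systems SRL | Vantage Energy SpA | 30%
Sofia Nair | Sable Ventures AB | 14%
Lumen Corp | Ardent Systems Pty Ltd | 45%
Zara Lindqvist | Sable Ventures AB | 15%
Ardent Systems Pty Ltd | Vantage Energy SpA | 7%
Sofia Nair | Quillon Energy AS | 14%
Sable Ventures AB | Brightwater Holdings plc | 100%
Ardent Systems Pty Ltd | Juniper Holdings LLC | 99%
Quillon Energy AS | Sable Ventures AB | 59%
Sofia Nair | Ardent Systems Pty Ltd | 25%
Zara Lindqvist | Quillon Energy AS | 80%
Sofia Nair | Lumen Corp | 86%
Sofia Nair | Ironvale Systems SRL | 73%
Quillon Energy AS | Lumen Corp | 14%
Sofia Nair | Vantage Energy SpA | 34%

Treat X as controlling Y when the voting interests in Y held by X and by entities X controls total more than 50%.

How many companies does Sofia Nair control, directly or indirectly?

5

Sofia holds 86% of Lumen, so Sofia controls Lumen.
Sofia holds 73% of Ironvale, so Sofia controls Ironvale.
Lumen and Sofia together hold 45% + 25% = 70% of Ardent, so Sofia controls Ardent.
Ardent holds 99% of Juniper, so Sofia controls Juniper.
Ironvale and Sofia and Ardent together hold 30% + 34% + 7% = 71% of Vantage, so Sofia controls Vantage.
No other company's threshold is met.
Sofia controls 5 companies.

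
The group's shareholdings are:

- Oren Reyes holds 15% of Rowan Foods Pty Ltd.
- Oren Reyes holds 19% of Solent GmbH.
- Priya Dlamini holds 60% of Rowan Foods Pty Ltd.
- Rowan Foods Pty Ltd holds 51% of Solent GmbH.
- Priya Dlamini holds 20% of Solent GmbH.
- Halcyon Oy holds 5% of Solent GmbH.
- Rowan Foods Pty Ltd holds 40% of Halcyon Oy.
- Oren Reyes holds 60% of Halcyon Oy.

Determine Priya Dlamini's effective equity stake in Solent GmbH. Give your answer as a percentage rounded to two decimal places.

Priya reaches Solent along 3 paths.
Via Rowan: 60% × 51% = 30.6%.
Direct stake: 20% = 20%.
Via Rowan → Halcyon: 60% × 40% × 5% = 1.2%.
Total: 30.6% + 20% + 1.2% = 51.8%.
Rounded: 51.80%.

51.80%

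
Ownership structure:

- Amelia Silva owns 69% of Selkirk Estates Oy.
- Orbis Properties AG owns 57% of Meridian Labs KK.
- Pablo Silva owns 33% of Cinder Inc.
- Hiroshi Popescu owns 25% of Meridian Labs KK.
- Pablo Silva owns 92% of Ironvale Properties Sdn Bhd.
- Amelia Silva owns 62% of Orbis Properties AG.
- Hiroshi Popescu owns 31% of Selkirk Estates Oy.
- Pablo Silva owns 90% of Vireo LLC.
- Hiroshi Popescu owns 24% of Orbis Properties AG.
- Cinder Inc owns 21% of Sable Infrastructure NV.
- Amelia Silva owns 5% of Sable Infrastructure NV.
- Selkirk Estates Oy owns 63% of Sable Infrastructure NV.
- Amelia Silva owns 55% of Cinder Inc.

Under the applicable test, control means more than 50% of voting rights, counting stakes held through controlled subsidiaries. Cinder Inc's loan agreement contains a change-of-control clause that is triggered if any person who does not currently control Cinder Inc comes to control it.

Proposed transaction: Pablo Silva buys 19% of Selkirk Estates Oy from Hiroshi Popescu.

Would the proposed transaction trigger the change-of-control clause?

No

The purchase adds only to Pablo's holdings (Hiroshi's stake shrinks), so Pablo is the only person who could newly come to control Cinder.
Pablo holds 92% of Ironvale, so Pablo controls Ironvale.
Pablo holds 90% of Vireo, so Pablo controls Vireo.
In Cinder, Pablo's side holds only 33%, not > 50%.
So before the transaction, Pablo does not control Cinder.
After the purchase, Pablo holds 19% of Selkirk directly, and Hiroshi's stake falls to 12%.
Pablo's side now holds 19% of Selkirk, not > 50%, so Pablo still does not control Selkirk.
After the transaction, Pablo's side holds 33% of Cinder, not > 50%, so Pablo still does not control Cinder.
No new person acquires control, so the clause is not triggered.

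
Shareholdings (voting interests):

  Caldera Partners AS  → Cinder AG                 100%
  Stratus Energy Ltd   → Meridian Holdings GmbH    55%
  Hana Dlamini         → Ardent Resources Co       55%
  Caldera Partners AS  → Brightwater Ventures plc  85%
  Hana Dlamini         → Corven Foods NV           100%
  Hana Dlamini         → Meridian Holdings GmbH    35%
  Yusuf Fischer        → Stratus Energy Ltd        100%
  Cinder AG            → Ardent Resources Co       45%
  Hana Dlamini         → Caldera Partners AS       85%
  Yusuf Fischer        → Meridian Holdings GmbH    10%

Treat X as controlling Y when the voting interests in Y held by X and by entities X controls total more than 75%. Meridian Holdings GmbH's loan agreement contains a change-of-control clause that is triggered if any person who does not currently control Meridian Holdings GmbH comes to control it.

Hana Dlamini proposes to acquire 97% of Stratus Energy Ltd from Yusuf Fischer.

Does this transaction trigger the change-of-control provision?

Yes

The purchase adds only to Hana's holdings (Yusuf's stake shrinks), so Hana is the only person who could newly come to control Meridian.
Hana holds 85% of Caldera, so Hana controls Caldera.
Caldera holds 100% of Cinder, so Hana controls Cinder.
Hana holds 100% of Corven, so Hana controls Corven.
Caldera holds 85% of Brightwater, so Hana controls Brightwater.
Cinder and Hana together hold 45% + 55% = 100% of Ardent, so Hana controls Ardent.
In Meridian, Hana's side holds only 35%, not > 75%.
So before the transaction, Hana does not control Meridian.
After the purchase, Hana holds 97% of Stratus directly, and Yusuf's stake falls to 3%.
Hana holds 97% of Stratus, so Hana controls Stratus.
Hana and Stratus together hold 35% + 55% = 90% of Meridian, so Hana controls Meridian.
Hana did not control Meridian before and does after, so the clause is triggered.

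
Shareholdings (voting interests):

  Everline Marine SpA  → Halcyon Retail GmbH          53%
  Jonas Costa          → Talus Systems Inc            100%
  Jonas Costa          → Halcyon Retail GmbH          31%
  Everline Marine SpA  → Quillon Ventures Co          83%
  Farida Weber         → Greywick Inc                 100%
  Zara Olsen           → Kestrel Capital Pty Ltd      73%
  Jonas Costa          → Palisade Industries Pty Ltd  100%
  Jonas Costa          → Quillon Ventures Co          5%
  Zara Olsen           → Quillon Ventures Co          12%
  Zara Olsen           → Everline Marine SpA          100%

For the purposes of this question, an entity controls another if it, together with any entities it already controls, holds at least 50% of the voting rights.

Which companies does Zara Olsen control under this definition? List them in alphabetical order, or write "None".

Everline Marine SpA, Halcyon Retail GmbH, Kestrel Capital Pty Ltd, Quillon Ventures Co

Zara holds 100% of Everline, so Zara controls Everline.
Everline and Zara together hold 83% + 12% = 95% of Quillon, so Zara controls Quillon.
Everline holds 53% of Halcyon, so Zara controls Halcyon.
Zara holds 73% of Kestrel, so Zara controls Kestrel.
No other company's threshold is met.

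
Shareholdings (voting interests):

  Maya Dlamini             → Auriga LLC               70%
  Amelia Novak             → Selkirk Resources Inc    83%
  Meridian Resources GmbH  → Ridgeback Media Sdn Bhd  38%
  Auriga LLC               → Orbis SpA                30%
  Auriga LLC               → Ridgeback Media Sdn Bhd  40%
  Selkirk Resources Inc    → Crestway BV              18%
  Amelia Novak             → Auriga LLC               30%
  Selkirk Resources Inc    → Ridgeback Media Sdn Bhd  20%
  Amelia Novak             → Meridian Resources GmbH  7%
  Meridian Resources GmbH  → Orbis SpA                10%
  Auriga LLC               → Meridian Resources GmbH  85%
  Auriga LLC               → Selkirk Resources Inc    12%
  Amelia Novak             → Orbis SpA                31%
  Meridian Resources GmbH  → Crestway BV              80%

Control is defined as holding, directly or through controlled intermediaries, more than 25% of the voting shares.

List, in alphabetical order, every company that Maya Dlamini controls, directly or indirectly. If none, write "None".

Maya holds 70% of Auriga, so Maya controls Auriga.
Auriga holds 85% of Meridian, so Maya controls Meridian.
Meridian holds 80% of Crestway, so Maya controls Crestway.
Meridian and Auriga together hold 38% + 40% = 78% of Ridgeback, so Maya controls Ridgeback.
Auriga and Meridian together hold 30% + 10% = 40% of Orbis, so Maya controls Orbis.
No other company's threshold is met.

Auriga LLC, Crestway BV, Meridian Resources GmbH, Orbis SpA, Ridgeback Media Sdn Bhd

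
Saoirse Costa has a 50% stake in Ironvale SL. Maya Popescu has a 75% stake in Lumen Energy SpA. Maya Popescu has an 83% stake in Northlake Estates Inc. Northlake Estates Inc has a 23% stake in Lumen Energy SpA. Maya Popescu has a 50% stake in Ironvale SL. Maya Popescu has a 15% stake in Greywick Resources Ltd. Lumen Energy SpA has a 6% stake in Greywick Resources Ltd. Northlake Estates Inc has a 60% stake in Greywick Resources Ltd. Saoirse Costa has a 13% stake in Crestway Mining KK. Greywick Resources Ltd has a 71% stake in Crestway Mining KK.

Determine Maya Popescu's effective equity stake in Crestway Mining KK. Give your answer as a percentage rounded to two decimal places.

Maya reaches Crestway along 4 paths.
Via Greywick: 15% × 71% = 10.65%.
Via Northlake → Greywick: 83% × 60% × 71% = 35.358%.
Via Northlake → Lumen → Greywick: 83% × 23% × 6% × 71% = 0.813234%.
Via Lumen → Greywick: 75% × 6% × 71% = 3.195%.
Total: 10.65% + 35.358% + 0.813234% + 3.195% = 50.016234%.
Rounded: 50.02%.

50.02%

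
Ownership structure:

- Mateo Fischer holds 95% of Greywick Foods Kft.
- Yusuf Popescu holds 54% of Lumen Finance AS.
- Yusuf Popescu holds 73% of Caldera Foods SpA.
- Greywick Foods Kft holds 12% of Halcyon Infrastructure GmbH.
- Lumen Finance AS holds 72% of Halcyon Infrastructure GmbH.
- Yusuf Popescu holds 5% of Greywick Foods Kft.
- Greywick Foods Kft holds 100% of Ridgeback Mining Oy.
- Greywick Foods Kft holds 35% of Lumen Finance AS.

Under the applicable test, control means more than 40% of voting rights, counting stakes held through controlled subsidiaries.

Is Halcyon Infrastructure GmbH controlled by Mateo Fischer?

No

Mateo holds 95% of Greywick, so Mateo controls Greywick.
Greywick holds 100% of Ridgeback, so Mateo controls Ridgeback.
In Halcyon, Mateo's side holds only 12%, not > 40%.
So Mateo does not control Halcyon.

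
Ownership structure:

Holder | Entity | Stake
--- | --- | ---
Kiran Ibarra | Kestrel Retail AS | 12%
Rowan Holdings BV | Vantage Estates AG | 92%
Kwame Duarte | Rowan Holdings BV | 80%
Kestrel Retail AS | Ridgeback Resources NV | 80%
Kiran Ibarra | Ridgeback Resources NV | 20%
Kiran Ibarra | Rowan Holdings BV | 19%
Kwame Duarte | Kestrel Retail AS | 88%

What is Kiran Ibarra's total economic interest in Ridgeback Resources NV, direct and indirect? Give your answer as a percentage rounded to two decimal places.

29.60%

Kiran reaches Ridgeback along 2 paths.
Via Kestrel: 12% × 80% = 9.6%.
Direct stake: 20% = 20%.
Total: 9.6% + 20% = 29.6%.
Rounded: 29.60%.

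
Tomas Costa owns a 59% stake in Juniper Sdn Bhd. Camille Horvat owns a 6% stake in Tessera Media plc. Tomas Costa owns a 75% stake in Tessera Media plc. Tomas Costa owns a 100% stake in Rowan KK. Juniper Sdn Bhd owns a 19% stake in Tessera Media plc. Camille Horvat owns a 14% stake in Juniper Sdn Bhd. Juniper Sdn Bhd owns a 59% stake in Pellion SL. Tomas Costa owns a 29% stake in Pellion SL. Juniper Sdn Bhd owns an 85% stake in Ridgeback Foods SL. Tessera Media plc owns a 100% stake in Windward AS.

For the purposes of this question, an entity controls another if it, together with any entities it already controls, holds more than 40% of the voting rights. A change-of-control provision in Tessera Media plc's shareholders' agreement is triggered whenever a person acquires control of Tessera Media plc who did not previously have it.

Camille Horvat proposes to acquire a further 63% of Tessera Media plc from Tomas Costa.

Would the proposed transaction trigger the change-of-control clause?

Yes

The purchase adds only to Camille's holdings (Tomas's stake shrinks), so Camille is the only person who could newly come to control Tessera.
Camille's largest direct stake is 14% in Juniper, which does not meet the threshold, so Camille controls no company.
In Tessera, Camille's side holds only 6%, not > 40%.
So before the transaction, Camille does not control Tessera.
After the purchase, Camille's direct stake in Tessera rises to 6% + 63% = 69%, and Tomas's stake falls to 12%.
Camille holds 69% of Tessera, so Camille controls Tessera.
Camille did not control Tessera before and does after, so the clause is triggered.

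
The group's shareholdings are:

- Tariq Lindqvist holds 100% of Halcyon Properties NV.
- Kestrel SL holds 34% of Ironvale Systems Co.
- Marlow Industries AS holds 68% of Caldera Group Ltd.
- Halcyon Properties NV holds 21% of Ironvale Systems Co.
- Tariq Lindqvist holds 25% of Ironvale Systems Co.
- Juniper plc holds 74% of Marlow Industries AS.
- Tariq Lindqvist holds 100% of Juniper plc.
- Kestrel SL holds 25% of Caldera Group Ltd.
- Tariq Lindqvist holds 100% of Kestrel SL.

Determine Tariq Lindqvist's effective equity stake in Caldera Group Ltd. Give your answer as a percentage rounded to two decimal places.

75.32%

Tariq reaches Caldera along 2 paths.
Via Kestrel: 100% × 25% = 25%.
Via Juniper → Marlow: 100% × 74% × 68% = 50.32%.
Total: 25% + 50.32% = 75.32%.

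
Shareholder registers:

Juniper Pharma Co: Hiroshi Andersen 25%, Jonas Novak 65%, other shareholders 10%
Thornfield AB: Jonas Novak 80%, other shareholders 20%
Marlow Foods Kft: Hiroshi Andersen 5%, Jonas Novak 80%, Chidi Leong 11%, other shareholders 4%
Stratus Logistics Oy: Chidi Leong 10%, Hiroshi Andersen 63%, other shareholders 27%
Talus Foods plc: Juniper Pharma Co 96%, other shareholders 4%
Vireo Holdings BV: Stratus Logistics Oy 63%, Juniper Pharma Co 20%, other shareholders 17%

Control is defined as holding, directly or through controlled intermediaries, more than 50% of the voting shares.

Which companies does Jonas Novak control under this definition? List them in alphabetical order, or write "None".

Juniper Pharma Co, Marlow Foods Kft, Talus Foods plc, Thornfield AB

Jonas holds 65% of Juniper, so Jonas controls Juniper.
Jonas holds 80% of Thornfield, so Jonas controls Thornfield.
Jonas holds 80% of Marlow, so Jonas controls Marlow.
Juniper holds 96% of Talus, so Jonas controls Talus.
No other company's threshold is met.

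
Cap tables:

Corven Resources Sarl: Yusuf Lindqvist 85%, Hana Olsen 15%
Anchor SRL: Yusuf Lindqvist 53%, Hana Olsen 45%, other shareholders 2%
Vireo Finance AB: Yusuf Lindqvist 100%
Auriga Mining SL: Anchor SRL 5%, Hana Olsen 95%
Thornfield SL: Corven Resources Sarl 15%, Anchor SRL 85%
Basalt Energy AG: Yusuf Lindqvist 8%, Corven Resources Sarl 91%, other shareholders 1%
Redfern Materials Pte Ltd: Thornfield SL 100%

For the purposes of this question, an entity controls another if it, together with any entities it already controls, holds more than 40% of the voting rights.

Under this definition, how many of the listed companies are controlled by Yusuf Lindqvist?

6

Yusuf holds 85% of Corven, so Yusuf controls Corven.
Yusuf holds 53% of Anchor, so Yusuf controls Anchor.
Yusuf holds 100% of Vireo, so Yusuf controls Vireo.
Corven and Anchor together hold 15% + 85% = 100% of Thornfield, so Yusuf controls Thornfield.
Yusuf and Corven together hold 8% + 91% = 99% of Basalt, so Yusuf controls Basalt.
Thornfield holds 100% of Redfern, so Yusuf controls Redfern.
No other company's threshold is met.
Yusuf controls 6 companies.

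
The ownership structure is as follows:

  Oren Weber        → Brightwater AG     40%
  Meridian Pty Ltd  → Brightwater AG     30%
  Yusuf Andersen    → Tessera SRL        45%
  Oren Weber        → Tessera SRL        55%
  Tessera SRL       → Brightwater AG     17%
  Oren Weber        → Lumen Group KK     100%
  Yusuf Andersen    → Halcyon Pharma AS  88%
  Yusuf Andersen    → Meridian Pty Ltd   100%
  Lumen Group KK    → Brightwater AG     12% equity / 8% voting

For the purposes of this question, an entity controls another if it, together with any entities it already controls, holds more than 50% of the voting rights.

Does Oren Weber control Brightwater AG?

Yes

Oren holds 100% of Lumen, so Oren controls Lumen.
Oren holds 55% of Tessera, so Oren controls Tessera.
Oren and Tessera and Lumen together hold 40% + 17% + 8% = 65% of Brightwater, so Oren controls Brightwater.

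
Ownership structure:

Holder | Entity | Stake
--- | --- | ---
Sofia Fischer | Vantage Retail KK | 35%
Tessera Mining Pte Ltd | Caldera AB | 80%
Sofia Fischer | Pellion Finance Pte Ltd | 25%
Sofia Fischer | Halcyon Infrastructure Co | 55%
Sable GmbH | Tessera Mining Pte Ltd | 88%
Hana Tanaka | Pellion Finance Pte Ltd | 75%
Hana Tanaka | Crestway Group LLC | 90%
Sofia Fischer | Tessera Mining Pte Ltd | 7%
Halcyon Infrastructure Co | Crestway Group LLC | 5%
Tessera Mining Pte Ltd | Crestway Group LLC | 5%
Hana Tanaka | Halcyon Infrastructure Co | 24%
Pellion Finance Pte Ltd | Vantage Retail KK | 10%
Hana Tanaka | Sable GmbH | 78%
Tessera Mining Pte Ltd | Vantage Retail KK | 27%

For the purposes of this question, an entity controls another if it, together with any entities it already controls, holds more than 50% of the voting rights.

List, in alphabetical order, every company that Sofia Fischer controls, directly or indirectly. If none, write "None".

Halcyon Infrastructure Co

Sofia holds 55% of Halcyon, so Sofia controls Halcyon.
No other company's threshold is met.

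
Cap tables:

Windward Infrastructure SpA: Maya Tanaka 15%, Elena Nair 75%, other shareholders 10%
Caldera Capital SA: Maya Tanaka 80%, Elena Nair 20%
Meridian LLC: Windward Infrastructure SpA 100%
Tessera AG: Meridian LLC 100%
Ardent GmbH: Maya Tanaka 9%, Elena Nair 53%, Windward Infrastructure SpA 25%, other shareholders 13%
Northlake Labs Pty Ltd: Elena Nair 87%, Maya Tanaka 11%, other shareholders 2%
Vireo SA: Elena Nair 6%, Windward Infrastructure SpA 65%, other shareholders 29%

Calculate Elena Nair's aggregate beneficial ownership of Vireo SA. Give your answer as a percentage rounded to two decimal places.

Elena reaches Vireo along 2 paths.
Direct stake: 6% = 6%.
Via Windward: 75% × 65% = 48.75%.
Total: 6% + 48.75% = 54.75%.

54.75%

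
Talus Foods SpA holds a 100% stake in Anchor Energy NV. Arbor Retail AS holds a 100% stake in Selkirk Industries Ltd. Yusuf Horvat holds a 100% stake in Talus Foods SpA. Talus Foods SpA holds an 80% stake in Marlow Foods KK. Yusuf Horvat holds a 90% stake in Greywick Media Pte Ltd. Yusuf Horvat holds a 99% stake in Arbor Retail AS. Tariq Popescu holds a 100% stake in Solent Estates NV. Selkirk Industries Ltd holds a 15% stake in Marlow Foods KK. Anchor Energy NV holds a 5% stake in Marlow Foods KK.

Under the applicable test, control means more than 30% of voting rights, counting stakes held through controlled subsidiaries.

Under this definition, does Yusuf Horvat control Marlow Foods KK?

Yusuf holds 100% of Talus, so Yusuf controls Talus.
Talus holds 100% of Anchor, so Yusuf controls Anchor.
Yusuf holds 99% of Arbor, so Yusuf controls Arbor.
Arbor holds 100% of Selkirk, so Yusuf controls Selkirk.
Talus and Anchor and Selkirk together hold 80% + 5% + 15% = 100% of Marlow, so Yusuf controls Marlow.

Yes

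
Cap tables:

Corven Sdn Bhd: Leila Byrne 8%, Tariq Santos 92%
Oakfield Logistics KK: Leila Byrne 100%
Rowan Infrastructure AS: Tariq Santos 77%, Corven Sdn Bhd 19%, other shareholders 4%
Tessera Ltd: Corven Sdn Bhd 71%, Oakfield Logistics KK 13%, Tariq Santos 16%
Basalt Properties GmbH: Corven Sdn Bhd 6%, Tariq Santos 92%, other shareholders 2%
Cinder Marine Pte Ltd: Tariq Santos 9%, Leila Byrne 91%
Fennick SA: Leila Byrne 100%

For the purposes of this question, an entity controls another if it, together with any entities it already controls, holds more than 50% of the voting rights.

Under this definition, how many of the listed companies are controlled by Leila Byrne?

Leila holds 100% of Oakfield, so Leila controls Oakfield.
Leila holds 91% of Cinder, so Leila controls Cinder.
Leila holds 100% of Fennick, so Leila controls Fennick.
No other company's threshold is met.
Leila controls 3 companies.

3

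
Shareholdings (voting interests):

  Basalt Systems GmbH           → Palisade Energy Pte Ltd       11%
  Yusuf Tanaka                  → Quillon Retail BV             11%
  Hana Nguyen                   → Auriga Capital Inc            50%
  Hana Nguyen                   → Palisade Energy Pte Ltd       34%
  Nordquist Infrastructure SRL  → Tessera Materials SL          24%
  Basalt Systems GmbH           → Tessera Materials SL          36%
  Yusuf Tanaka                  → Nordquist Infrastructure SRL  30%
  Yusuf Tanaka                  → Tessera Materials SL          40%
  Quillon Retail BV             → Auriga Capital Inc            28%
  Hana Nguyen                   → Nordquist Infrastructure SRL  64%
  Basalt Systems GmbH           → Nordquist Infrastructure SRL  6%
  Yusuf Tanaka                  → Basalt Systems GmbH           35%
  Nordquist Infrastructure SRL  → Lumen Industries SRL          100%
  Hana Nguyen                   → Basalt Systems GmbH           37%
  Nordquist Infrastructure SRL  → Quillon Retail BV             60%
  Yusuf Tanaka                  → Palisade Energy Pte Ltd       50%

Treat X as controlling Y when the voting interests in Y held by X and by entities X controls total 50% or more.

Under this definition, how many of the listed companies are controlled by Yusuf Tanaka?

1

Yusuf holds 50% of Palisade, so Yusuf controls Palisade.
No other company's threshold is met.
Yusuf controls 1 company.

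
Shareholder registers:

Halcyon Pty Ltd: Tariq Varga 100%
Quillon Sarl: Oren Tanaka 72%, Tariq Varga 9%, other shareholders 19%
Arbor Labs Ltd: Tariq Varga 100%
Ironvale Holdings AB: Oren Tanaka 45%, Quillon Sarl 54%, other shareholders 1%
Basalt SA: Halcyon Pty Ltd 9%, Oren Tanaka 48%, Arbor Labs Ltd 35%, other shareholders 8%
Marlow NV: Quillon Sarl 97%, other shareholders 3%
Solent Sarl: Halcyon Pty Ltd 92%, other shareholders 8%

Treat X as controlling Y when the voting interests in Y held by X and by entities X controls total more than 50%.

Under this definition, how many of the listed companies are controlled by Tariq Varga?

Tariq holds 100% of Halcyon, so Tariq controls Halcyon.
Tariq holds 100% of Arbor, so Tariq controls Arbor.
Halcyon holds 92% of Solent, so Tariq controls Solent.
No other company's threshold is met.
Tariq controls 3 companies.

3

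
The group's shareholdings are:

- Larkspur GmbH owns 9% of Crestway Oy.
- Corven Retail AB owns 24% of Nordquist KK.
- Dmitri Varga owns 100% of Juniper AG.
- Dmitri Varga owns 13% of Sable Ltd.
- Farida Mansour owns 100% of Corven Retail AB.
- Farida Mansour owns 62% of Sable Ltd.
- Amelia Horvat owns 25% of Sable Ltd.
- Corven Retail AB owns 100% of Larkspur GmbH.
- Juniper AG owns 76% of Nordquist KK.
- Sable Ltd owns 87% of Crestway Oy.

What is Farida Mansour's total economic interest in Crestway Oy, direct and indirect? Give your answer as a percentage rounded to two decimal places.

Farida reaches Crestway along 2 paths.
Via Sable: 62% × 87% = 53.94%.
Via Corven → Larkspur: 100% × 100% × 9% = 9%.
Total: 53.94% + 9% = 62.94%.

62.94%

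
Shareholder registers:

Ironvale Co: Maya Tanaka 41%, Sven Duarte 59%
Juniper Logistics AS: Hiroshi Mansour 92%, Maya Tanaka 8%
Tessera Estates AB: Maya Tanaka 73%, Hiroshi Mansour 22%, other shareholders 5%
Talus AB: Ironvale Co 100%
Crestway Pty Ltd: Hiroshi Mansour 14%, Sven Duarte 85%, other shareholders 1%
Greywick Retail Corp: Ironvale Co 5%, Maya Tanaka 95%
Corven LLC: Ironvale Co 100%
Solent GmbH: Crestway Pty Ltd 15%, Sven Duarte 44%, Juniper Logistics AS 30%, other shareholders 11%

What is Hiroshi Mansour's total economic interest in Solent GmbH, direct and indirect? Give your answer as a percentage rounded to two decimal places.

Hiroshi reaches Solent along 2 paths.
Via Crestway: 14% × 15% = 2.1%.
Via Juniper: 92% × 30% = 27.6%.
Total: 2.1% + 27.6% = 29.7%.
Rounded: 29.70%.

29.70%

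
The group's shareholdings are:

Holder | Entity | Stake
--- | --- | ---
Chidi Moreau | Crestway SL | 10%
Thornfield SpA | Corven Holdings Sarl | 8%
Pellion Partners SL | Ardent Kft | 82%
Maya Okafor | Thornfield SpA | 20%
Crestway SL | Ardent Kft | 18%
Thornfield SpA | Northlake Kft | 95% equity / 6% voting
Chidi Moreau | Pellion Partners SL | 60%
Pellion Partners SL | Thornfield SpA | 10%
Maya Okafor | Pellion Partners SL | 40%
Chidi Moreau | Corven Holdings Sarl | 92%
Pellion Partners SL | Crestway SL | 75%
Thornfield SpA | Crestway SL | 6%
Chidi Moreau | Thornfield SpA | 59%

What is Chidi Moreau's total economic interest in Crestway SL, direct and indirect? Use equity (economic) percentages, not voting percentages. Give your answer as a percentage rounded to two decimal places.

58.90%

Chidi reaches Crestway along 4 paths.
Via Pellion: 60% × 75% = 45%.
Direct stake: 10% = 10%.
Via Thornfield: 59% × 6% = 3.54%.
Via Pellion → Thornfield: 60% × 10% × 6% = 0.36%.
Total: 45% + 10% + 3.54% + 0.36% = 58.9%.
Rounded: 58.90%.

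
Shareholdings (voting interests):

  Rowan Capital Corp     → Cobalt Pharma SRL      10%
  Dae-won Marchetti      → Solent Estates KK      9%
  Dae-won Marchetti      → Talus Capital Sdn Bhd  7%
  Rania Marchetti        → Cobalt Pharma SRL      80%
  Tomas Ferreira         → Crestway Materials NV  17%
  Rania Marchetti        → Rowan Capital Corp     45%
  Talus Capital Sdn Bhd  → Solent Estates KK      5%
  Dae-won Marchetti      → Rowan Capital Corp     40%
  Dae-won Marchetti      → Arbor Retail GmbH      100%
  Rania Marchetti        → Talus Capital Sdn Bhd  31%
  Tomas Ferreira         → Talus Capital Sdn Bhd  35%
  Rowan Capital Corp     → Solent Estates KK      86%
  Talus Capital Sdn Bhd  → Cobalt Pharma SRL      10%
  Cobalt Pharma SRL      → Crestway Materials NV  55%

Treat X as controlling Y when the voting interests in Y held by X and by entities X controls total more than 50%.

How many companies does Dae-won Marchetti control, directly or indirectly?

Dae-won holds 100% of Arbor, so Dae-won controls Arbor.
No other company's threshold is met.
Dae-won controls 1 company.

1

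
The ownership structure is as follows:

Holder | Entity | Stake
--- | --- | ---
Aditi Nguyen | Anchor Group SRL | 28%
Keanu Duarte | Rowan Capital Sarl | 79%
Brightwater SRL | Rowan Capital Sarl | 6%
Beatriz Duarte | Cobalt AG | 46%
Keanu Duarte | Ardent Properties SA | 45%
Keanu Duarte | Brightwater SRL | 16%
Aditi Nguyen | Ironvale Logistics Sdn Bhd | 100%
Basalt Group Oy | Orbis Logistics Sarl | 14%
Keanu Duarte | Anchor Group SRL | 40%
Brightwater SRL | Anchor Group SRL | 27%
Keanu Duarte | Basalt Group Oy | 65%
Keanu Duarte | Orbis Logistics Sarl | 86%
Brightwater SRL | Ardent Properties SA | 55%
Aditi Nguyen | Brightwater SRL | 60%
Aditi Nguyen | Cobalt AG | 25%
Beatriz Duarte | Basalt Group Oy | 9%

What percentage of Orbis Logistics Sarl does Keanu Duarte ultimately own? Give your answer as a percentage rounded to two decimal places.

95.10%

Keanu reaches Orbis along 2 paths.
Direct stake: 86% = 86%.
Via Basalt: 65% × 14% = 9.1%.
Total: 86% + 9.1% = 95.1%.
Rounded: 95.10%.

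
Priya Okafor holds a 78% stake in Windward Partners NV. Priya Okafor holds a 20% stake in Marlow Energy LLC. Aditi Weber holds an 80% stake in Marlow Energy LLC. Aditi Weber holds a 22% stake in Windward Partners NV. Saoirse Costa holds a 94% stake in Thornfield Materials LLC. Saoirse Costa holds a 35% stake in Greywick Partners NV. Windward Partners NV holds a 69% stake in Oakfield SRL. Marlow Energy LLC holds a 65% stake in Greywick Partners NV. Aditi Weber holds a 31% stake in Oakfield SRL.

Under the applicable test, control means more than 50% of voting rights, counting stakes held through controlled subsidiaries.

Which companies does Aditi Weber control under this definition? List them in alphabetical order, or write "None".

Aditi holds 80% of Marlow, so Aditi controls Marlow.
Marlow holds 65% of Greywick, so Aditi controls Greywick.
No other company's threshold is met.

Greywick Partners NV, Marlow Energy LLC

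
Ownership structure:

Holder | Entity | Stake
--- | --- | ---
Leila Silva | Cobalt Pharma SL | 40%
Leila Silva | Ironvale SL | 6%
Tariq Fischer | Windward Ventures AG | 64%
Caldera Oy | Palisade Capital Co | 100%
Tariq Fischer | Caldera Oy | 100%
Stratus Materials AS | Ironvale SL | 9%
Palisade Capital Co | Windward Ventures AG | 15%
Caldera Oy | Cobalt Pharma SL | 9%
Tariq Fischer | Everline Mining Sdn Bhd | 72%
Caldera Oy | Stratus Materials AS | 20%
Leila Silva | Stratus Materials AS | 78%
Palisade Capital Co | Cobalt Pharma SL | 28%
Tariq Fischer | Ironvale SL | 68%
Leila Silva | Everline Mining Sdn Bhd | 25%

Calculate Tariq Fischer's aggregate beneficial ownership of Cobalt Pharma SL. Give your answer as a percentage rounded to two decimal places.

37.00%

Tariq reaches Cobalt along 2 paths.
Via Caldera → Palisade: 100% × 100% × 28% = 28%.
Via Caldera: 100% × 9% = 9%.
Total: 28% + 9% = 37%.
Rounded: 37.00%.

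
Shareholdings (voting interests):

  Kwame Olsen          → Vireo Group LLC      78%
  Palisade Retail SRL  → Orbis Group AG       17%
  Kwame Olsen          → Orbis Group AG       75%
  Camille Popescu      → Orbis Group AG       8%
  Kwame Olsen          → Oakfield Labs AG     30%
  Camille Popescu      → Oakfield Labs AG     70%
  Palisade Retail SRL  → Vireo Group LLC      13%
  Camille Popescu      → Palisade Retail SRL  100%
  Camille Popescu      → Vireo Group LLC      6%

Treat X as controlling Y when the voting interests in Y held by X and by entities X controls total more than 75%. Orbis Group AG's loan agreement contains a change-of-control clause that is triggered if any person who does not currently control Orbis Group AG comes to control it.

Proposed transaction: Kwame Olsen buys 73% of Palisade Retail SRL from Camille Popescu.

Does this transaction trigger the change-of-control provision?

The purchase adds only to Kwame's holdings (Camille's stake shrinks), so Kwame is the only person who could newly come to control Orbis.
Kwame holds 78% of Vireo, so Kwame controls Vireo.
In Orbis, Kwame's side holds only 75%, not > 75%.
So before the transaction, Kwame does not control Orbis.
After the purchase, Kwame holds 73% of Palisade directly, and Camille's stake falls to 27%.
Kwame's side now holds 73% of Palisade, not > 75%, so Kwame still does not control Palisade.
After the transaction, Kwame's side holds 75% of Orbis, not > 75%, so Kwame still does not control Orbis.
No new person acquires control, so the clause is not triggered.

No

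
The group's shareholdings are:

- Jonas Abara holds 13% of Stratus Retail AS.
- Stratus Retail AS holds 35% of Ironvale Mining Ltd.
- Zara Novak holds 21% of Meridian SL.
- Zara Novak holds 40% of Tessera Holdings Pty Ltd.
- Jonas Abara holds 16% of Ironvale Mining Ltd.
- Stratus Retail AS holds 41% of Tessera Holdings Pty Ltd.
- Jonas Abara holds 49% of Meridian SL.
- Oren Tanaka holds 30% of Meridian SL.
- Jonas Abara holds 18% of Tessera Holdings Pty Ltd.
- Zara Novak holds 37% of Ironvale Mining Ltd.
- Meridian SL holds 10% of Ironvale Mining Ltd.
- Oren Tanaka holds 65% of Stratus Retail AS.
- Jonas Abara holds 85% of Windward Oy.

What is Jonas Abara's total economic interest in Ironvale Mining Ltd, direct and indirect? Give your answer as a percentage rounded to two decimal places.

25.45%

Jonas reaches Ironvale along 3 paths.
Via Meridian: 49% × 10% = 4.9%.
Via Stratus: 13% × 35% = 4.55%.
Direct stake: 16% = 16%.
Total: 4.9% + 4.55% + 16% = 25.45%.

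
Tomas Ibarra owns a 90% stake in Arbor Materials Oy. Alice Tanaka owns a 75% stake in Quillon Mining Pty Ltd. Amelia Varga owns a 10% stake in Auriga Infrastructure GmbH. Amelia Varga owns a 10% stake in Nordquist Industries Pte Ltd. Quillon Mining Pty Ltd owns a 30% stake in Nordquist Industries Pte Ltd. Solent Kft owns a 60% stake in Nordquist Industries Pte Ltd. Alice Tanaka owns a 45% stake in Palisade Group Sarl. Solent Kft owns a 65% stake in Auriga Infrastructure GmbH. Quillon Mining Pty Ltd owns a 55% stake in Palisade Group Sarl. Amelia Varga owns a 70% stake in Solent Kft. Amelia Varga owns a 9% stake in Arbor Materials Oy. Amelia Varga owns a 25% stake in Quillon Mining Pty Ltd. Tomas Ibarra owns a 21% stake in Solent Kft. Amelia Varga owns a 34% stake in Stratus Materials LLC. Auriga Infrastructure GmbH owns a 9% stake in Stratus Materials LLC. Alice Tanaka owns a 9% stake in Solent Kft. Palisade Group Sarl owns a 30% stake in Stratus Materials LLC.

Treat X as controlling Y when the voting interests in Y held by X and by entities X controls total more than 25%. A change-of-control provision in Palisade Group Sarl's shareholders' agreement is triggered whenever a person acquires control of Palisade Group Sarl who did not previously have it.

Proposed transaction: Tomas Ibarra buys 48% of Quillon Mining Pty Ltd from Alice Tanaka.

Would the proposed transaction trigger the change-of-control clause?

The purchase adds only to Tomas's holdings (Alice's stake shrinks), so Tomas is the only person who could newly come to control Palisade.
Tomas holds 90% of Arbor, so Tomas controls Arbor.
Neither Tomas nor any entity Tomas controls holds any voting interest in Palisade.
So before the transaction, Tomas does not control Palisade.
After the purchase, Tomas holds 48% of Quillon directly, and Alice's stake falls to 27%.
Tomas holds 48% of Quillon, so Tomas controls Quillon.
Quillon holds 55% of Palisade, so Tomas controls Palisade.
Tomas did not control Palisade before and does after, so the clause is triggered.

Yes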